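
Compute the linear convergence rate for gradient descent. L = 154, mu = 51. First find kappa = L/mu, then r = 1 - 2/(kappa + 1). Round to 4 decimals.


Step 1: Compute the condition number.
kappa = L/mu = 154/51 = 3.0196
Step 2: Compute the convergence rate.
r = 1 - 2/(kappa + 1) = 1 - 2*mu/(L + mu) = (L - mu)/(L + mu) = 103/205 = 0.5024


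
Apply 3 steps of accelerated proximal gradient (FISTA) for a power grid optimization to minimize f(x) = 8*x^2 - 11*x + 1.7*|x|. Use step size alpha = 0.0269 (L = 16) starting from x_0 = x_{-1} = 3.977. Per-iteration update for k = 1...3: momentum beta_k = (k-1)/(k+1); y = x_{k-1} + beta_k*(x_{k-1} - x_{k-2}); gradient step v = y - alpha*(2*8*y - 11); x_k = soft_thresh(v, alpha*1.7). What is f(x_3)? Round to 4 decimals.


FISTA on f(x) = 8*x^2 - 11*x + 1.7*|x|
L = 16, alpha = 0.0269
Iteration 1: beta = 0.0, y = 3.977 + 0.0*(3.977 - 3.977) = 3.977
  grad(y) = 52.632, v = y - alpha*grad = 2.5612
  prox(v) = soft_thresh(2.5612, 0.0457) = 2.5155
Iteration 2: beta = 0.3333, y = 2.5155 + 0.3333*(2.5155 - 3.977) = 2.0283
  grad(y) = 21.4527, v = y - alpha*grad = 1.4512
  prox(v) = soft_thresh(1.4512, 0.0457) = 1.4055
Iteration 3: beta = 0.5, y = 1.4055 + 0.5*(1.4055 - 2.5155) = 0.8505
  grad(y) = 2.6079, v = y - alpha*grad = 0.7803
  prox(v) = soft_thresh(0.7803, 0.0457) = 0.7346
f(x_3) = 8*0.7346^2 - 11*0.7346 + 1.7*|0.7346| = -2.5147


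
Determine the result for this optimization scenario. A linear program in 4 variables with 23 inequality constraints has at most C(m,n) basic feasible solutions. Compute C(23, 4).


Each vertex corresponds to some choice of n active constraints out of m, so the number of vertices is at most C(m, n) = m! / (n!(m-n)!).
m = 23, n = 4
Numerator: 23 * 22 * 21 * 20
Denominator: 4! = 24
C(23, 4) = 8855


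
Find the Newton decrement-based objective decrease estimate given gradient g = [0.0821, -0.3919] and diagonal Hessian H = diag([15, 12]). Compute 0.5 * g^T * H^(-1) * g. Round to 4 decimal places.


Step 1: H is diagonal, so H^(-1) * g = [0.0055, -0.0327].
Step 2: g^T H^(-1) g = sum_i g_i^2 / H_ii
  = (0.0821)^2/15 + (-0.3919)^2/12
  = 0.0004 + 0.0128 = 0.0132
Step 3: Objective decrease = 0.5 * g^T H^(-1) g = 0.0066


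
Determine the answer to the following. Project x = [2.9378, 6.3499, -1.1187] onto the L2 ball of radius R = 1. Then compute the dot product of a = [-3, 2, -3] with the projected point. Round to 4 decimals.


Step 1: Compute ||x|| (intermediates to 6 decimals).
||x|| = sqrt(2.9378^2 + 6.3499^2 + (-1.1187)^2) = 7.085435
Step 2: Project.
Since ||x|| > R, scale = R/||x|| = 1/7.085435 = 0.141135, proj(x) = scale * x
proj(x) = [0.414626, 0.896193, -0.157888]
Step 3: Dot product.
a^T * proj(x) = -3*0.414626 + 2*0.896193 - 3*(-0.157888) = 1.0222


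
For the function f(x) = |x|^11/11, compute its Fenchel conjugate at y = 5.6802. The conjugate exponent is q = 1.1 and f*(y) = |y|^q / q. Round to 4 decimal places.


The conjugate exponent q satisfies 1/p + 1/q = 1.
p = 11, so q = 11/(11 - 1) = 1.1
|y|^q = 5.6802^1.1 = 6.7577
f*(5.6802) = 6.7577 / 1.1 = 6.1434


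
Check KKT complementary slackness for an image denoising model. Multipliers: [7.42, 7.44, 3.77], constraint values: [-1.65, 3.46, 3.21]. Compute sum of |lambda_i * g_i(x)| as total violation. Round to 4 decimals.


KKT complementary slackness check:
lambda_1 * g_1 = 7.42 * -1.65 = -12.243
lambda_2 * g_2 = 7.44 * 3.46 = 25.7424
lambda_3 * g_3 = 3.77 * 3.21 = 12.1017
Total violation = 12.243 + 25.7424 + 12.1017 = 50.0871


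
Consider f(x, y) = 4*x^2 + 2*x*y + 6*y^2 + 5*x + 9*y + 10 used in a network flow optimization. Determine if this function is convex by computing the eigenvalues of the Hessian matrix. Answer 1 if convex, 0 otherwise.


The Hessian of f(x,y) = 4*x^2 + 2*x*y + 6*y^2 + 5*x + 9*y + 10 is:
H = [[8, 2], [2, 12]]
Trace = 8 + 12 = 20
Determinant = 8*12 - (2)^2 = 92
Discriminant = (20)^2 - 4*92 = 32.0
Eigenvalues: lambda_1 = 7.1716, lambda_2 = 12.8284
The function is convex.

1


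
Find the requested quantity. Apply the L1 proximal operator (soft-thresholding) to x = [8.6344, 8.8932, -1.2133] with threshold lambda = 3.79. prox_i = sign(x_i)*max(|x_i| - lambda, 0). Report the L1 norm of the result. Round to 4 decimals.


Soft-thresholding with lambda = 3.79:
prox(8.6344) = sign(8.6344)*max(|8.6344| - 3.79, 0) = 4.8444
prox(8.8932) = sign(8.8932)*max(|8.8932| - 3.79, 0) = 5.1032
prox(-1.2133) = sign(-1.2133)*max(|-1.2133| - 3.79, 0) = 0.0
prox(x) = [4.8444, 5.1032, 0.0]
||prox(x)||_1 = 4.8444 + 5.1032 + 0.0 = 9.9476


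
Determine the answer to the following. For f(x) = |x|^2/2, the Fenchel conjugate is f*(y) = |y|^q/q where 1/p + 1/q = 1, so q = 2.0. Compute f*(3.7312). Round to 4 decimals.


The conjugate exponent q satisfies 1/p + 1/q = 1.
p = 2, so q = 2/(2 - 1) = 2.0
|y|^q = 3.7312^2.0 = 13.9219
f*(3.7312) = 13.9219 / 2.0 = 6.9609


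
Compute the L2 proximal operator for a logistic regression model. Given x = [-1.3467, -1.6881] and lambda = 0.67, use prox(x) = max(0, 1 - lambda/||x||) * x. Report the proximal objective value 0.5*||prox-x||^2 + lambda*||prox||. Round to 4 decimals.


Step 1: Compute ||x||.
||x|| = 2.1595
Step 2: Compute scaling factor.
scale = max(0, 1 - 0.67/2.1595) = 0.6897
Step 3: prox(x) = [-0.9289, -1.1643]
||prox(x)|| = 1.4895
Step 4: Proximal objective.
0.5*||prox-x||^2 = 0.2245
lambda*||prox|| = 0.998
Total = 1.2224


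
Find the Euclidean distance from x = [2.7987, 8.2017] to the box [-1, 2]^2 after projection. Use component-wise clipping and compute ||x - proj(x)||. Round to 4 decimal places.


Project each component onto [-1, 2].
clip(2.7987) = 2.0, clip(8.2017) = 2.0
Projection = [2.0, 2.0]
Squared diffs: [0.6379, 38.4611]
Distance = sqrt(39.099) = 6.2529


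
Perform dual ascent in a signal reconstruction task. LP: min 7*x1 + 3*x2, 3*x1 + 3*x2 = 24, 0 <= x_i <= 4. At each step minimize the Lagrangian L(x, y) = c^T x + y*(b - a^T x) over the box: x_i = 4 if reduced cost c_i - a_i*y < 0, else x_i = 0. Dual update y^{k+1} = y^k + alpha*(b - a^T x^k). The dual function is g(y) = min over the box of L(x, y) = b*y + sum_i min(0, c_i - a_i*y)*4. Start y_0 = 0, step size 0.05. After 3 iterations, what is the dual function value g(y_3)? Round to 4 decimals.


Dual ascent for LP: min 7*x1 + 3*x2, 3*x1 + 3*x2 = 24, 0 <= x_i <= 4
Step 1: y^k = 0.0, reduced costs: (7.0, 3.0)
  x^k = (0.0, 0.0), subgradient = b - a^T x = 24.0
  y^{k+1} = 0.0 + 0.05*24.0 = 1.2
Step 2: y^k = 1.2, reduced costs: (3.4, -0.6)
  x^k = (0.0, 4.0), subgradient = b - a^T x = 12.0
  y^{k+1} = 1.2 + 0.05*12.0 = 1.8
Step 3: y^k = 1.8, reduced costs: (1.6, -2.4)
  x^k = (0.0, 4.0), subgradient = b - a^T x = 12.0
  y^{k+1} = 1.8 + 0.05*12.0 = 2.4
Dual objective at y_3 = 2.4: reduced costs (-0.2, -4.2), box minimizer x = (4.0, 4.0)
g(y_3) = b*y + (c1 - a1*y)*x1 + (c2 - a2*y)*x2 = 24*2.4 + (-0.2)*4.0 + (-4.2)*4.0 = 57.6 - 0.8 - 16.8 = 40.0


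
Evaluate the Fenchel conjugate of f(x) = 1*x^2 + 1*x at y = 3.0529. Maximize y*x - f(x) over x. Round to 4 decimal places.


f*(y) = sup_x {y*x - a*x^2 - b*x} = sup_x {(y-b)*x - a*x^2}
FOC: (y - b) - 2a*x = 0 => x* = (y - b)/(2a)
x* = (3.0529 - 1)/(2*1) = 1.0265
f*(3.0529) = (y-b)^2/(4a) = (3.0529 - 1)^2/(4*1)
= 4.2144/4 = 1.0536


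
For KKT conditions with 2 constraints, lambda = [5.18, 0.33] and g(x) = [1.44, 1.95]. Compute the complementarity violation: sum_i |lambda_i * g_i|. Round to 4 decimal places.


KKT complementary slackness check:
lambda_1 * g_1 = 5.18 * 1.44 = 7.4592
lambda_2 * g_2 = 0.33 * 1.95 = 0.6435
Total violation = 7.4592 + 0.6435 = 8.1027


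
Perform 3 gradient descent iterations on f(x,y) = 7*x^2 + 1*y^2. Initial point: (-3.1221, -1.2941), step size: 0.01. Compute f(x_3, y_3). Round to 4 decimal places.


Gradient descent on f(x,y) = 7*x^2 + 1*y^2.
Starting point: (-3.1221, -1.2941), alpha = 0.01
Step 1: grad_x = 2*7*-3.1221 = -43.7094, grad_y = 2*1*-1.2941 = -2.5882
  x_1 = -3.1221 - 0.01*-43.7094 = -2.685
  y_1 = -1.2941 - 0.01*-2.5882 = -1.2682
Step 2: grad_x = 2*7*-2.685 = -37.5901, grad_y = 2*1*-1.2682 = -2.5364
  x_2 = -2.685 - 0.01*-37.5901 = -2.3091
  y_2 = -1.2682 - 0.01*-2.5364 = -1.2429
Step 3: grad_x = 2*7*-2.3091 = -32.3275, grad_y = 2*1*-1.2429 = -2.4857
  x_3 = -2.3091 - 0.01*-32.3275 = -1.9858
  y_3 = -1.2429 - 0.01*-2.4857 = -1.218
f(-1.9858, -1.218) = 7*(-1.9858)^2 + 1*(-1.218)^2 = 29.0882


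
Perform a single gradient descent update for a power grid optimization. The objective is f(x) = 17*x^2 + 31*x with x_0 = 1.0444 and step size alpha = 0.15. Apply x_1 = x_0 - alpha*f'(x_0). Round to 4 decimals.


We compute the gradient at x_0 and apply the update.
f'(x) = 34*x + 31
f'(1.0444) = 34*1.0444 + 31 = 66.5096
x_1 = 1.0444 - 0.15*66.5096 = -8.932


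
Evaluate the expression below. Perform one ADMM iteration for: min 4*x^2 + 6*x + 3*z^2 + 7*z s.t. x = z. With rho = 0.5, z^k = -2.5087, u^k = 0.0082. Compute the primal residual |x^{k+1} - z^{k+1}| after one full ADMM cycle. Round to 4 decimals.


ADMM iteration with rho = 0.5, z^k = -2.5087, u^k = 0.0082
Step 1: x-update.
Minimize 4*x^2 + 6*x + (0.5/2)*(x + 2.5087 + 0.0082)^2
FOC: (2*4 + 0.5)*x = -6 + 0.5*(-2.5087 - 0.0082)
x^{k+1} = -0.8539
Step 2: z-update.
Minimize 3*z^2 + 7*z + (0.5/2)*(-0.8539 - z + 0.0082)^2
FOC: (2*3 + 0.5)*z = -7 + 0.5*(-0.8539 + 0.0082)
z^{k+1} = -1.142
Step 3: u-update.
u^{k+1} = 0.0082 - 0.8539 + 1.142 = 0.2962
Step 4: Primal residual = |-0.8539 + 1.142| = 0.288


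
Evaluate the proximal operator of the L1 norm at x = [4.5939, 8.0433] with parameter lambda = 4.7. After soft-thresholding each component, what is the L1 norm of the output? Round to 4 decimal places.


Soft-thresholding with lambda = 4.7:
prox(4.5939) = sign(4.5939)*max(|4.5939| - 4.7, 0) = 0.0
prox(8.0433) = sign(8.0433)*max(|8.0433| - 4.7, 0) = 3.3433
prox(x) = [0.0, 3.3433]
||prox(x)||_1 = 0.0 + 3.3433 = 3.3433


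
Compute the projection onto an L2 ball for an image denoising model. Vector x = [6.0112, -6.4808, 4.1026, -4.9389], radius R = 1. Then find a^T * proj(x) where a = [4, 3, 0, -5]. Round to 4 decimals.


Step 1: Compute ||x|| (intermediates to 6 decimals).
||x|| = sqrt(6.0112^2 + (-6.4808)^2 + 4.1026^2 + (-4.9389)^2) = 10.925171
Step 2: Project.
Since ||x|| > R, scale = R/||x|| = 1/10.925171 = 0.091532, proj(x) = scale * x
proj(x) = [0.550217, -0.593201, 0.375519, -0.452067]
Step 3: Dot product.
a^T * proj(x) = 4*0.550217 + 3*(-0.593201) + 0*0.375519 - 5*(-0.452067) = 2.6816


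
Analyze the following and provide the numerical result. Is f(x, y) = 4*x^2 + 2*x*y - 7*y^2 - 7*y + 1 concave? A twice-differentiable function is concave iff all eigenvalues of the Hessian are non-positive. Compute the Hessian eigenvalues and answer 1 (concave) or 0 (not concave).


The Hessian of f(x,y) = 4*x^2 + 2*x*y - 7*y^2 - 7*y + 1 is:
H = [[8, 2], [2, -14]]
Trace = 8 - 14 = -6
Determinant = 8*-14 - (2)^2 = -116
Discriminant = (-6)^2 - 4*-116 = 500.0
Eigenvalues: lambda_1 = -14.1803, lambda_2 = 8.1803
The function is not concave.

0


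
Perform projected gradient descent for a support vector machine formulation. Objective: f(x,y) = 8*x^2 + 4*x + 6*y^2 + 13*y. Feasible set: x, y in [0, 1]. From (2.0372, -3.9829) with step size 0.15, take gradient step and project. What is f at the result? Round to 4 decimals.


Step 1: Compute gradient at (2.0372, -3.9829).
grad_x = 2*8*2.0372 + 4 = 36.5952
grad_y = 2*6*-3.9829 + 13 = -34.7948
Step 2: Gradient step.
x_raw = 2.0372 - 0.15*36.5952 = -3.4521
y_raw = -3.9829 - 0.15*-34.7948 = 1.2363
Step 3: Project onto [0, 1].
x_proj = clip(-3.4521) = 0.0
y_proj = clip(1.2363) = 1.0
Step 4: Evaluate f.
f(0.0, 1.0) = 19.0


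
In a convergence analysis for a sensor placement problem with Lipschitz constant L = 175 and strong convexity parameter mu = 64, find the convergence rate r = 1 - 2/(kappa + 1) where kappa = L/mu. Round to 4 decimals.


Step 1: Compute the condition number.
kappa = L/mu = 175/64 = 2.7344
Step 2: Compute the convergence rate.
r = 1 - 2/(kappa + 1) = 1 - 2*mu/(L + mu) = (L - mu)/(L + mu) = 111/239 = 0.4644


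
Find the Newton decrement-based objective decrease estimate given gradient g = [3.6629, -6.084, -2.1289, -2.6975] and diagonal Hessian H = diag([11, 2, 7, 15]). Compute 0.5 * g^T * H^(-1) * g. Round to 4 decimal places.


Step 1: H is diagonal, so H^(-1) * g = [0.333, -3.042, -0.3041, -0.1798].
Step 2: g^T H^(-1) g = sum_i g_i^2 / H_ii
  = (3.6629)^2/11 + (-6.084)^2/2 + (-2.1289)^2/7 + (-2.6975)^2/15
  = 1.2197 + 18.5075 + 0.6475 + 0.4851 = 20.8598
Step 3: Objective decrease = 0.5 * g^T H^(-1) g = 10.4299


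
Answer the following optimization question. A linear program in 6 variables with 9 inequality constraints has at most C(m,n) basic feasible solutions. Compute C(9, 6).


Each vertex corresponds to some choice of n active constraints out of m, so the number of vertices is at most C(m, n) = m! / (n!(m-n)!).
m = 9, n = 6
Numerator: 9 * 8 * 7 * 6 * 5 * 4
Denominator: 6! = 720
C(9, 6) = 84


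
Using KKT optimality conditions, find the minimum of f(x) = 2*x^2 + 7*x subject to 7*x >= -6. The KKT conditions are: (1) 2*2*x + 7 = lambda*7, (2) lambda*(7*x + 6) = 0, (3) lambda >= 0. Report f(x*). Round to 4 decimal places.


Step 1: Try lambda = 0 (constraint inactive).
x_unc = -7/(2*2) = -1.75
Check: 7*-1.75 = -12.25 < -6 -- violated!
Step 2: Constraint must be active: 7*x = -6
x* = -6/7 = -0.8571 (rounded; the exact value -6/7 is used below)
lambda = (2*2*(-6/7) + 7)/7 = 0.5102
Step 3: Compute optimal value.
f(x*) = 2*(-6/7)^2 + 7*(-6/7) = -4.5306


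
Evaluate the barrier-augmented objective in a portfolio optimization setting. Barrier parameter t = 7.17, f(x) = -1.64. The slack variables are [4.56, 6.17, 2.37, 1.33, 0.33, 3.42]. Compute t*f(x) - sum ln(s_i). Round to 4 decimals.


Step 1: Compute log-barrier.
ln values: [1.5173, 1.8197, 0.8629, 0.2852, -1.1087, 1.2296]
phi = -(1.5173 + 1.8197 + 0.8629 + 0.2852 - 1.1087 + 1.2296) = -4.6061
Step 2: Compute augmented objective.
t*f(x) = 7.17*-1.64 = -11.7588
Total = -11.7588 - 4.6061 = -16.3649


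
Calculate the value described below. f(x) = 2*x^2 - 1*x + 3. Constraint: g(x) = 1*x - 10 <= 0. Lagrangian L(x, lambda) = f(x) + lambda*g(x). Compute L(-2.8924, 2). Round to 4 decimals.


Step 1: Evaluate f(x).
f(-2.8924) = 2*(-2.8924)^2 - 1*(-2.8924) + 3 = 22.6244
Step 2: Evaluate g(x).
g(-2.8924) = 1*-2.8924 - 10 = -12.8924
Step 3: Compute Lagrangian.
L = 22.6244 + 2*-12.8924 = -3.1604


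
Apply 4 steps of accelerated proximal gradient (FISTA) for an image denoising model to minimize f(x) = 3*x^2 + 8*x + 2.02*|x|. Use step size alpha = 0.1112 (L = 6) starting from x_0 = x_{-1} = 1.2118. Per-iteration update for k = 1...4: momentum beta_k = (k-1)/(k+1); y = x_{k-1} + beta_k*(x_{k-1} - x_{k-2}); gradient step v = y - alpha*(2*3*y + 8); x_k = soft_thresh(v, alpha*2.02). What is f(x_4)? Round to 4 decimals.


FISTA on f(x) = 3*x^2 + 8*x + 2.02*|x|
L = 6, alpha = 0.1112
Iteration 1: beta = 0.0, y = 1.2118 + 0.0*(1.2118 - 1.2118) = 1.2118
  grad(y) = 15.2708, v = y - alpha*grad = -0.4863
  prox(v) = soft_thresh(-0.4863, 0.2246) = -0.2617
Iteration 2: beta = 0.3333, y = -0.2617 + 0.3333*(-0.2617 - 1.2118) = -0.7529
  grad(y) = 3.4829, v = y - alpha*grad = -1.1401
  prox(v) = soft_thresh(-1.1401, 0.2246) = -0.9155
Iteration 3: beta = 0.5, y = -0.9155 + 0.5*(-0.9155 + 0.2617) = -1.2424
  grad(y) = 0.5453, v = y - alpha*grad = -1.3031
  prox(v) = soft_thresh(-1.3031, 0.2246) = -1.0785
Iteration 4: beta = 0.6, y = -1.0785 + 0.6*(-1.0785 + 0.9155) = -1.1762
  grad(y) = 0.9427, v = y - alpha*grad = -1.281
  prox(v) = soft_thresh(-1.281, 0.2246) = -1.0564
f(x_4) = 3*(-1.0564)^2 + 8*(-1.0564) + 2.02*|-1.0564| = -2.9693


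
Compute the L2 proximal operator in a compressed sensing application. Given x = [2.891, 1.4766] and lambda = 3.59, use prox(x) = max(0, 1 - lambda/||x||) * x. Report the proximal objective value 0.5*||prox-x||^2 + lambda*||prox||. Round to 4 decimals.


Step 1: Compute ||x||.
||x|| = 3.2463
Step 2: Compute scaling factor.
scale = max(0, 1 - 3.59/3.2463) = 0.0
Step 3: prox(x) = [0.0, 0.0]
||prox(x)|| = 0.0
Step 4: Proximal objective.
0.5*||prox-x||^2 = 5.2691
lambda*||prox|| = 0.0
Total = 5.2691


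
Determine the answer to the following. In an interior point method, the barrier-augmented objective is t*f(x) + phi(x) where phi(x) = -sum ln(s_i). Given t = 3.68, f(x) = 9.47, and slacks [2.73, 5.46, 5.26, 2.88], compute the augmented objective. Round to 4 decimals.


Step 1: Compute log-barrier.
ln values: [1.0043, 1.6974, 1.6601, 1.0578]
phi = -(1.0043 + 1.6974 + 1.6601 + 1.0578) = -5.4197
Step 2: Compute augmented objective.
t*f(x) = 3.68*9.47 = 34.8496
Total = 34.8496 - 5.4197 = 29.4299


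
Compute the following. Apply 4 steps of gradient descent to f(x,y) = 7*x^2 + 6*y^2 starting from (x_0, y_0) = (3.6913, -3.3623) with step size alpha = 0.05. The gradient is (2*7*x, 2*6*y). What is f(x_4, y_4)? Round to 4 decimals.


Gradient descent on f(x,y) = 7*x^2 + 6*y^2.
Starting point: (3.6913, -3.3623), alpha = 0.05
Step 1: grad_x = 2*7*3.6913 = 51.6782, grad_y = 2*6*-3.3623 = -40.3476
  x_1 = 3.6913 - 0.05*51.6782 = 1.1074
  y_1 = -3.3623 - 0.05*-40.3476 = -1.3449
Step 2: grad_x = 2*7*1.1074 = 15.5035, grad_y = 2*6*-1.3449 = -16.139
  x_2 = 1.1074 - 0.05*15.5035 = 0.3322
  y_2 = -1.3449 - 0.05*-16.139 = -0.538
Step 3: grad_x = 2*7*0.3322 = 4.651, grad_y = 2*6*-0.538 = -6.4556
  x_3 = 0.3322 - 0.05*4.651 = 0.0997
  y_3 = -0.538 - 0.05*-6.4556 = -0.2152
Step 4: grad_x = 2*7*0.0997 = 1.3953, grad_y = 2*6*-0.2152 = -2.5822
  x_4 = 0.0997 - 0.05*1.3953 = 0.0299
  y_4 = -0.2152 - 0.05*-2.5822 = -0.0861
f(0.0299, -0.0861) = 7*0.0299^2 + 6*(-0.0861)^2 = 0.0507


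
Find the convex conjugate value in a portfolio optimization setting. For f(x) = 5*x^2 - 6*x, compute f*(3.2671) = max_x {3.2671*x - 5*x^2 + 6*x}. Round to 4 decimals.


f*(y) = sup_x {y*x - a*x^2 - b*x} = sup_x {(y-b)*x - a*x^2}
FOC: (y - b) - 2a*x = 0 => x* = (y - b)/(2a)
x* = (3.2671 + 6)/(2*5) = 0.9267
f*(3.2671) = (y-b)^2/(4a) = (3.2671 + 6)^2/(4*5)
= 85.8791/20 = 4.294


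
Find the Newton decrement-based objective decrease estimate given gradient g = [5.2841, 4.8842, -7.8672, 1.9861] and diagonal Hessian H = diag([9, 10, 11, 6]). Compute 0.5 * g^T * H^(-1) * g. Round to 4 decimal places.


Step 1: H is diagonal, so H^(-1) * g = [0.5871, 0.4884, -0.7152, 0.331].
Step 2: g^T H^(-1) g = sum_i g_i^2 / H_ii
  = (5.2841)^2/9 + (4.8842)^2/10 + (-7.8672)^2/11 + (1.9861)^2/6
  = 3.1024 + 2.3855 + 5.6266 + 0.6574 = 11.772
Step 3: Objective decrease = 0.5 * g^T H^(-1) g = 5.886


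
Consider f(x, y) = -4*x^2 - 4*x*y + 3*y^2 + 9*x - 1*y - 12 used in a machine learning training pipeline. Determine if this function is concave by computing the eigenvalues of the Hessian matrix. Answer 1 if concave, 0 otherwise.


The Hessian of f(x,y) = -4*x^2 - 4*x*y + 3*y^2 + 9*x - 1*y - 12 is:
H = [[-8, -4], [-4, 6]]
Trace = -8 + 6 = -2
Determinant = -8*6 - (-4)^2 = -64
Discriminant = (-2)^2 - 4*-64 = 260.0
Eigenvalues: lambda_1 = -9.0623, lambda_2 = 7.0623
The function is not concave.

0


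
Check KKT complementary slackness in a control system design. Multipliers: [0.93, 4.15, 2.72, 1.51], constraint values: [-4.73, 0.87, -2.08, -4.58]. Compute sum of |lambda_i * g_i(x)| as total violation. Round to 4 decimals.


KKT complementary slackness check:
lambda_1 * g_1 = 0.93 * -4.73 = -4.3989
lambda_2 * g_2 = 4.15 * 0.87 = 3.6105
lambda_3 * g_3 = 2.72 * -2.08 = -5.6576
lambda_4 * g_4 = 1.51 * -4.58 = -6.9158
Total violation = 4.3989 + 3.6105 + 5.6576 + 6.9158 = 20.5828


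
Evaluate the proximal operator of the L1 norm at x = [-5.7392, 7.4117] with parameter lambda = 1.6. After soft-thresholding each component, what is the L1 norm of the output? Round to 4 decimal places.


Soft-thresholding with lambda = 1.6:
prox(-5.7392) = sign(-5.7392)*max(|-5.7392| - 1.6, 0) = -4.1392
prox(7.4117) = sign(7.4117)*max(|7.4117| - 1.6, 0) = 5.8117
prox(x) = [-4.1392, 5.8117]
||prox(x)||_1 = 4.1392 + 5.8117 = 9.9509


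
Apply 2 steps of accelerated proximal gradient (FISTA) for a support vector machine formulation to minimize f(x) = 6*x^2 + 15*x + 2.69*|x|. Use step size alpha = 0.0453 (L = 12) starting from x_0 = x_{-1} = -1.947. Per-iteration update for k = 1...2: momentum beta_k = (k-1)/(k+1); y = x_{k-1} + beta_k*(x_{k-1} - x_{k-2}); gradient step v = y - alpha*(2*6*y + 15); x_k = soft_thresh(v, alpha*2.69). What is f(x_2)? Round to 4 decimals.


FISTA on f(x) = 6*x^2 + 15*x + 2.69*|x|
L = 12, alpha = 0.0453
Iteration 1: beta = 0.0, y = -1.947 + 0.0*(-1.947 + 1.947) = -1.947
  grad(y) = -8.364, v = y - alpha*grad = -1.5681
  prox(v) = soft_thresh(-1.5681, 0.1219) = -1.4463
Iteration 2: beta = 0.3333, y = -1.4463 + 0.3333*(-1.4463 + 1.947) = -1.2793
  grad(y) = -0.3521, v = y - alpha*grad = -1.2634
  prox(v) = soft_thresh(-1.2634, 0.1219) = -1.1415
f(x_2) = 6*(-1.1415)^2 + 15*(-1.1415) + 2.69*|-1.1415| = -6.2337


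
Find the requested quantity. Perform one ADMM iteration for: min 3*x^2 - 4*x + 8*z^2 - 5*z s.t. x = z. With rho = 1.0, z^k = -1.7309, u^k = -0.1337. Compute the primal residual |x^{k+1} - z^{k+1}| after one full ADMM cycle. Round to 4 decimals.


ADMM iteration with rho = 1.0, z^k = -1.7309, u^k = -0.1337
Step 1: x-update.
Minimize 3*x^2 - 4*x + (1.0/2)*(x + 1.7309 - 0.1337)^2
FOC: (2*3 + 1.0)*x = 4 + 1.0*(-1.7309 + 0.1337)
x^{k+1} = 0.3433
Step 2: z-update.
Minimize 8*z^2 - 5*z + (1.0/2)*(0.3433 - z - 0.1337)^2
FOC: (2*8 + 1.0)*z = 5 + 1.0*(0.3433 - 0.1337)
z^{k+1} = 0.3064
Step 3: u-update.
u^{k+1} = -0.1337 + 0.3433 - 0.3064 = -0.0969
Step 4: Primal residual = |0.3433 - 0.3064| = 0.0368


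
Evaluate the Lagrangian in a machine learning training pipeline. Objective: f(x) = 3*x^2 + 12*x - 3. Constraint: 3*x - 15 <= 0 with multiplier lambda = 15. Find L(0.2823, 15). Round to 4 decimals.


Step 1: Evaluate f(x).
f(0.2823) = 3*0.2823^2 + 12*0.2823 - 3 = 0.6267
Step 2: Evaluate g(x).
g(0.2823) = 3*0.2823 - 15 = -14.1531
Step 3: Compute Lagrangian.
L = 0.6267 + 15*-14.1531 = -211.6698


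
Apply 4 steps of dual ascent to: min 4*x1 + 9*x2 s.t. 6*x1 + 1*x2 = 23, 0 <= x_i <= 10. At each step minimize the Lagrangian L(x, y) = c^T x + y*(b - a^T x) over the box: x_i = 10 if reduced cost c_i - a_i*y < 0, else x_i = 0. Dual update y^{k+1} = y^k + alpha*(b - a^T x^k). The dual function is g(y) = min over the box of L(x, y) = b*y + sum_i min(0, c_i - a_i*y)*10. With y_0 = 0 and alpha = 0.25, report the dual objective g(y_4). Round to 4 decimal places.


Dual ascent for LP: min 4*x1 + 9*x2, 6*x1 + 1*x2 = 23, 0 <= x_i <= 10
Step 1: y^k = 0.0, reduced costs: (4.0, 9.0)
  x^k = (0.0, 0.0), subgradient = b - a^T x = 23.0
  y^{k+1} = 0.0 + 0.25*23.0 = 5.75
Step 2: y^k = 5.75, reduced costs: (-30.5, 3.25)
  x^k = (10.0, 0.0), subgradient = b - a^T x = -37.0
  y^{k+1} = 5.75 + 0.25*-37.0 = -3.5
Step 3: y^k = -3.5, reduced costs: (25.0, 12.5)
  x^k = (0.0, 0.0), subgradient = b - a^T x = 23.0
  y^{k+1} = -3.5 + 0.25*23.0 = 2.25
Step 4: y^k = 2.25, reduced costs: (-9.5, 6.75)
  x^k = (10.0, 0.0), subgradient = b - a^T x = -37.0
  y^{k+1} = 2.25 + 0.25*-37.0 = -7.0
Dual objective at y_4 = -7.0: reduced costs (46.0, 16.0), box minimizer x = (0.0, 0.0)
g(y_4) = b*y + (c1 - a1*y)*x1 + (c2 - a2*y)*x2 = 23*(-7.0) + 46.0*0.0 + 16.0*0.0 = -161.0 + 0.0 + 0.0 = -161.0


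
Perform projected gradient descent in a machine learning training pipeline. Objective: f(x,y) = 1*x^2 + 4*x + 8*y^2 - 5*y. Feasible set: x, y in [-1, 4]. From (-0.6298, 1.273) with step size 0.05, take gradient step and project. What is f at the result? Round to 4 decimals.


Step 1: Compute gradient at (-0.6298, 1.273).
grad_x = 2*1*-0.6298 + 4 = 2.7404
grad_y = 2*8*1.273 - 5 = 15.368
Step 2: Gradient step.
x_raw = -0.6298 - 0.05*2.7404 = -0.7668
y_raw = 1.273 - 0.05*15.368 = 0.5046
Step 3: Project onto [-1, 4].
x_proj = clip(-0.7668) = -0.7668
y_proj = clip(0.5046) = 0.5046
Step 4: Evaluate f.
f(-0.7668, 0.5046) = -2.9653


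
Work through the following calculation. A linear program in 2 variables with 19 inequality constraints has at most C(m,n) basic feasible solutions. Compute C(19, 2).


Each vertex corresponds to some choice of n active constraints out of m, so the number of vertices is at most C(m, n) = m! / (n!(m-n)!).
m = 19, n = 2
Numerator: 19 * 18
Denominator: 2! = 2
C(19, 2) = 171


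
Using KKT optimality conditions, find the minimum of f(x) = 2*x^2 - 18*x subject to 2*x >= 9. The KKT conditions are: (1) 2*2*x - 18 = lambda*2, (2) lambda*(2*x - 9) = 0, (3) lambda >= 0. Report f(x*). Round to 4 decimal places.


Step 1: Try lambda = 0 (constraint inactive).
Stationarity: 2*2*x - 18 = 0
x* = 18/(2*2) = 4.5
Check constraint: 2*4.5 = 9.0 >= 9 -- satisfied.
Step 2: Compute optimal value.
f(x*) = 2*4.5^2 - 18*4.5 = -40.5


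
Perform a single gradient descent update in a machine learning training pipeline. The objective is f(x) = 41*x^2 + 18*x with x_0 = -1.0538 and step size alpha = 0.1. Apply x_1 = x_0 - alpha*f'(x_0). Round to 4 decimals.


We compute the gradient at x_0 and apply the update.
f'(x) = 82*x + 18
f'(-1.0538) = 82*-1.0538 + 18 = -68.4116
x_1 = -1.0538 - 0.1*-68.4116 = 5.7874


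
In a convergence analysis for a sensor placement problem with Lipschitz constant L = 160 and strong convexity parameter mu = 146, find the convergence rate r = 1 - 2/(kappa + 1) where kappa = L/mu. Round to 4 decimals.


Step 1: Compute the condition number.
kappa = L/mu = 160/146 = 1.0959
Step 2: Compute the convergence rate.
r = 1 - 2/(kappa + 1) = 1 - 2*mu/(L + mu) = (L - mu)/(L + mu) = 14/306 = 0.0458


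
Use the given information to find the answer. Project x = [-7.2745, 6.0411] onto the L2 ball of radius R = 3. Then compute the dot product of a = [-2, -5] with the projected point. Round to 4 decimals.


Step 1: Compute ||x|| (intermediates to 6 decimals).
||x|| = sqrt((-7.2745)^2 + 6.0411^2) = 9.455857
Step 2: Project.
Since ||x|| > R, scale = R/||x|| = 3/9.455857 = 0.317264, proj(x) = scale * x
proj(x) = [-2.307937, 1.916624]
Step 3: Dot product.
a^T * proj(x) = -2*(-2.307937) - 5*1.916624 = -4.9672


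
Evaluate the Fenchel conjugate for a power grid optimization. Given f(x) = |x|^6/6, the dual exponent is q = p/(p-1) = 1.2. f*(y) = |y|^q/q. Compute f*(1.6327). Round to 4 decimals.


The conjugate exponent q satisfies 1/p + 1/q = 1.
p = 6, so q = 6/(6 - 1) = 1.2
|y|^q = 1.6327^1.2 = 1.8009
f*(1.6327) = 1.8009 / 1.2 = 1.5007


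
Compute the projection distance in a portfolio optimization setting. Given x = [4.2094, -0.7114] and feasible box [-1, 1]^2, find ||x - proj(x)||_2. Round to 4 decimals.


Project each component onto [-1, 1].
clip(4.2094) = 1.0, clip(-0.7114) = -0.7114
Projection = [1.0, -0.7114]
Squared diffs: [10.3002, 0.0]
Distance = sqrt(10.3002) = 3.2094


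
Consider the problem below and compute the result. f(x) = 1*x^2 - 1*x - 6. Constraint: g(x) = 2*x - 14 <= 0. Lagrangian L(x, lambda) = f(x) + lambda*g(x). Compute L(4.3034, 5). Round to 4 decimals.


Step 1: Evaluate f(x).
f(4.3034) = 1*4.3034^2 - 1*4.3034 - 6 = 8.2159
Step 2: Evaluate g(x).
g(4.3034) = 2*4.3034 - 14 = -5.3932
Step 3: Compute Lagrangian.
L = 8.2159 + 5*-5.3932 = -18.7501


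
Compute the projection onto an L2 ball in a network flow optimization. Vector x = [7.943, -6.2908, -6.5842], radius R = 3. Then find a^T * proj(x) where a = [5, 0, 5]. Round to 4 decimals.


Step 1: Compute ||x|| (intermediates to 6 decimals).
||x|| = sqrt(7.943^2 + (-6.2908)^2 + (-6.5842)^2) = 12.083754
Step 2: Project.
Since ||x|| > R, scale = R/||x|| = 3/12.083754 = 0.248267, proj(x) = scale * x
proj(x) = [1.971985, -1.561798, -1.63464]
Step 3: Dot product.
a^T * proj(x) = 5*1.971985 + 0*(-1.561798) + 5*(-1.63464) = 1.6867


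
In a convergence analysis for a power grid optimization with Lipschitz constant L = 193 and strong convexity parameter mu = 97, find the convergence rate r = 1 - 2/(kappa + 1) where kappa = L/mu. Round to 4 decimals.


Step 1: Compute the condition number.
kappa = L/mu = 193/97 = 1.9897
Step 2: Compute the convergence rate.
r = 1 - 2/(kappa + 1) = 1 - 2*mu/(L + mu) = (L - mu)/(L + mu) = 96/290 = 0.331


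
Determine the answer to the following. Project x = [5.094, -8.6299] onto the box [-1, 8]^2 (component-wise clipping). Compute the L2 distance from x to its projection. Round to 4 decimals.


Project each component onto [-1, 8].
clip(5.094) = 5.094, clip(-8.6299) = -1.0
Projection = [5.094, -1.0]
Squared diffs: [0.0, 58.2154]
Distance = sqrt(58.2154) = 7.6299


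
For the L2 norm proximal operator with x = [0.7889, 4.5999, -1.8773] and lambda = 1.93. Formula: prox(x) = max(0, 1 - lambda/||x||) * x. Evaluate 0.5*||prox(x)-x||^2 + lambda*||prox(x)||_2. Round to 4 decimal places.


Step 1: Compute ||x||.
||x|| = 5.0305
Step 2: Compute scaling factor.
scale = max(0, 1 - 1.93/5.0305) = 0.6163
Step 3: prox(x) = [0.4862, 2.8351, -1.1571]
||prox(x)|| = 3.1005
Step 4: Proximal objective.
0.5*||prox-x||^2 = 1.8625
lambda*||prox|| = 5.984
Total = 7.8464


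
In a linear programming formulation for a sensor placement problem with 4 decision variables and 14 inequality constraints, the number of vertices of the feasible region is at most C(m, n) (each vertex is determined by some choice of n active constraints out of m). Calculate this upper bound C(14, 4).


Each vertex corresponds to some choice of n active constraints out of m, so the number of vertices is at most C(m, n) = m! / (n!(m-n)!).
m = 14, n = 4
Numerator: 14 * 13 * 12 * 11
Denominator: 4! = 24
C(14, 4) = 1001


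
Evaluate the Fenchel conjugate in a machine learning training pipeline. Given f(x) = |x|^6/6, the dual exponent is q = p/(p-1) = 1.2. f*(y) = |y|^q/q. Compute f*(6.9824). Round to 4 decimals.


The conjugate exponent q satisfies 1/p + 1/q = 1.
p = 6, so q = 6/(6 - 1) = 1.2
|y|^q = 6.9824^1.2 = 10.2993
f*(6.9824) = 10.2993 / 1.2 = 8.5827


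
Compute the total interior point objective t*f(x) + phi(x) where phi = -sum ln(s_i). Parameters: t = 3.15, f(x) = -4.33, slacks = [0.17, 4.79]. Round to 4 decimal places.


Step 1: Compute log-barrier.
ln values: [-1.772, 1.5665]
phi = -(-1.772 + 1.5665) = 0.2054
Step 2: Compute augmented objective.
t*f(x) = 3.15*-4.33 = -13.6395
Total = -13.6395 + 0.2054 = -13.4341


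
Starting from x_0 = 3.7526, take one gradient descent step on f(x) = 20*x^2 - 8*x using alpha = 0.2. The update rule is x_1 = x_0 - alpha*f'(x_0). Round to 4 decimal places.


We compute the gradient at x_0 and apply the update.
f'(x) = 40*x - 8
f'(3.7526) = 40*3.7526 - 8 = 142.104
x_1 = 3.7526 - 0.2*142.104 = -24.6682


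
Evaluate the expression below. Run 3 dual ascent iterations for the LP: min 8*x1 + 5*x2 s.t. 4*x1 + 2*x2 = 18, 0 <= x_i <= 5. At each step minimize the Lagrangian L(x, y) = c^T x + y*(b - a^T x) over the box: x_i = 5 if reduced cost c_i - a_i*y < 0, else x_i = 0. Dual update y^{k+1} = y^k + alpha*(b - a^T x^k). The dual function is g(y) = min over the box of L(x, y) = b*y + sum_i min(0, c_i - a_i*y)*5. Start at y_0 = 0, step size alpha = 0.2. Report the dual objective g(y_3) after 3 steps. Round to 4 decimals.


Dual ascent for LP: min 8*x1 + 5*x2, 4*x1 + 2*x2 = 18, 0 <= x_i <= 5
Step 1: y^k = 0.0, reduced costs: (8.0, 5.0)
  x^k = (0.0, 0.0), subgradient = b - a^T x = 18.0
  y^{k+1} = 0.0 + 0.2*18.0 = 3.6
Step 2: y^k = 3.6, reduced costs: (-6.4, -2.2)
  x^k = (5.0, 5.0), subgradient = b - a^T x = -12.0
  y^{k+1} = 3.6 + 0.2*-12.0 = 1.2
Step 3: y^k = 1.2, reduced costs: (3.2, 2.6)
  x^k = (0.0, 0.0), subgradient = b - a^T x = 18.0
  y^{k+1} = 1.2 + 0.2*18.0 = 4.8
Dual objective at y_3 = 4.8: reduced costs (-11.2, -4.6), box minimizer x = (5.0, 5.0)
g(y_3) = b*y + (c1 - a1*y)*x1 + (c2 - a2*y)*x2 = 18*4.8 + (-11.2)*5.0 + (-4.6)*5.0 = 86.4 - 56.0 - 23.0 = 7.4


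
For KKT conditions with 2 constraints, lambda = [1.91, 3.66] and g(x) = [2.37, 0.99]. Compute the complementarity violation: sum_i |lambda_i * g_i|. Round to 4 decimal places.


KKT complementary slackness check:
lambda_1 * g_1 = 1.91 * 2.37 = 4.5267
lambda_2 * g_2 = 3.66 * 0.99 = 3.6234
Total violation = 4.5267 + 3.6234 = 8.1501


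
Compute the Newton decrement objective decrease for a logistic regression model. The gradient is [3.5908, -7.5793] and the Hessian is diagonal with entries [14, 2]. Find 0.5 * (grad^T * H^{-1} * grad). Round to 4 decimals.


Step 1: H is diagonal, so H^(-1) * g = [0.2565, -3.7897].
Step 2: g^T H^(-1) g = sum_i g_i^2 / H_ii
  = (3.5908)^2/14 + (-7.5793)^2/2
  = 0.921 + 28.7229 = 29.6439
Step 3: Objective decrease = 0.5 * g^T H^(-1) g = 14.8219


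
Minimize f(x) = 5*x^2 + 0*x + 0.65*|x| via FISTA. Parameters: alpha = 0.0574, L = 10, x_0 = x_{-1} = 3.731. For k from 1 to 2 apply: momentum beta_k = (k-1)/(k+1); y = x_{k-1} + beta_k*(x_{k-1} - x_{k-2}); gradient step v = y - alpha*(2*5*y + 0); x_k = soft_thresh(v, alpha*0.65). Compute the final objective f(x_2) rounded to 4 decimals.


FISTA on f(x) = 5*x^2 + 0*x + 0.65*|x|
L = 10, alpha = 0.0574
Iteration 1: beta = 0.0, y = 3.731 + 0.0*(3.731 - 3.731) = 3.731
  grad(y) = 37.31, v = y - alpha*grad = 1.5894
  prox(v) = soft_thresh(1.5894, 0.0373) = 1.5521
Iteration 2: beta = 0.3333, y = 1.5521 + 0.3333*(1.5521 - 3.731) = 0.8258
  grad(y) = 8.2579, v = y - alpha*grad = 0.3518
  prox(v) = soft_thresh(0.3518, 0.0373) = 0.3145
f(x_2) = 5*0.3145^2 + 0*0.3145 + 0.65*|0.3145| = 0.6989


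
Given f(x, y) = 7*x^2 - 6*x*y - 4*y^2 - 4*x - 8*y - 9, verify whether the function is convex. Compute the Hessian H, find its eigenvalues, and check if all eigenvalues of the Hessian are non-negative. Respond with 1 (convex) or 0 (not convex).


The Hessian of f(x,y) = 7*x^2 - 6*x*y - 4*y^2 - 4*x - 8*y - 9 is:
H = [[14, -6], [-6, -8]]
Trace = 14 - 8 = 6
Determinant = 14*-8 - (-6)^2 = -148
Discriminant = (6)^2 - 4*-148 = 628.0
Eigenvalues: lambda_1 = -9.53, lambda_2 = 15.53
The function is not convex.

0


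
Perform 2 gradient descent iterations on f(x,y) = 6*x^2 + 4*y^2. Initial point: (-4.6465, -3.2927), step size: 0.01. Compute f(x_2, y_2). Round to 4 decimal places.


Gradient descent on f(x,y) = 6*x^2 + 4*y^2.
Starting point: (-4.6465, -3.2927), alpha = 0.01
Step 1: grad_x = 2*6*-4.6465 = -55.758, grad_y = 2*4*-3.2927 = -26.3416
  x_1 = -4.6465 - 0.01*-55.758 = -4.0889
  y_1 = -3.2927 - 0.01*-26.3416 = -3.0293
Step 2: grad_x = 2*6*-4.0889 = -49.067, grad_y = 2*4*-3.0293 = -24.2343
  x_2 = -4.0889 - 0.01*-49.067 = -3.5982
  y_2 = -3.0293 - 0.01*-24.2343 = -2.7869
f(-3.5982, -2.7869) = 6*(-3.5982)^2 + 4*(-2.7869)^2 = 108.7526


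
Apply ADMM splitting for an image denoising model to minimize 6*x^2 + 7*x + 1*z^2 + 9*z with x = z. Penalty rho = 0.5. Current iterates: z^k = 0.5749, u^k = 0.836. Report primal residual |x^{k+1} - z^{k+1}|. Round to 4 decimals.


ADMM iteration with rho = 0.5, z^k = 0.5749, u^k = 0.836
Step 1: x-update.
Minimize 6*x^2 + 7*x + (0.5/2)*(x - 0.5749 + 0.836)^2
FOC: (2*6 + 0.5)*x = -7 + 0.5*(0.5749 - 0.836)
x^{k+1} = -0.5704
Step 2: z-update.
Minimize 1*z^2 + 9*z + (0.5/2)*(-0.5704 - z + 0.836)^2
FOC: (2*1 + 0.5)*z = -9 + 0.5*(-0.5704 + 0.836)
z^{k+1} = -3.5469
Step 3: u-update.
u^{k+1} = 0.836 - 0.5704 + 3.5469 = 3.8124
Step 4: Primal residual = |-0.5704 + 3.5469| = 2.9764


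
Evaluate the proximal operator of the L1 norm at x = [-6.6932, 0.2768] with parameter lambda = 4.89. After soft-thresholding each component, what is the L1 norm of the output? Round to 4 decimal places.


Soft-thresholding with lambda = 4.89:
prox(-6.6932) = sign(-6.6932)*max(|-6.6932| - 4.89, 0) = -1.8032
prox(0.2768) = sign(0.2768)*max(|0.2768| - 4.89, 0) = 0.0
prox(x) = [-1.8032, 0.0]
||prox(x)||_1 = 1.8032 + 0.0 = 1.8032


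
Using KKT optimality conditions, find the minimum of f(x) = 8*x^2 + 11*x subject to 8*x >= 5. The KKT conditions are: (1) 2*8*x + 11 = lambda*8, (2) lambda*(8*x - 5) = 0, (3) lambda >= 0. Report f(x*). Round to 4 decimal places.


Step 1: Try lambda = 0 (constraint inactive).
x_unc = -11/(2*8) = -0.6875
Check: 8*-0.6875 = -5.5 < 5 -- violated!
Step 2: Constraint must be active: 8*x = 5
x* = 5/8 = 0.625
lambda = (2*8*0.625 + 11)/8 = 2.625
Step 3: Compute optimal value.
f(x*) = 8*0.625^2 + 11*0.625 = 10.0


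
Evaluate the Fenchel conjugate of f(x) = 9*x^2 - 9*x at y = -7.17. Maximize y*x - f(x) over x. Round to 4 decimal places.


f*(y) = sup_x {y*x - a*x^2 - b*x} = sup_x {(y-b)*x - a*x^2}
FOC: (y - b) - 2a*x = 0 => x* = (y - b)/(2a)
x* = (-7.17 + 9)/(2*9) = 0.1017
f*(-7.17) = (y-b)^2/(4a) = (-7.17 + 9)^2/(4*9)
= 3.3489/36 = 0.093


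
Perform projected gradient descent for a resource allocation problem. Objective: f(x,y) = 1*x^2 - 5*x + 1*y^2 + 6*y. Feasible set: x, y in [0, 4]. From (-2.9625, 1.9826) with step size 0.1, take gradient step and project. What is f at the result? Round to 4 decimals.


Step 1: Compute gradient at (-2.9625, 1.9826).
grad_x = 2*1*-2.9625 - 5 = -10.925
grad_y = 2*1*1.9826 + 6 = 9.9652
Step 2: Gradient step.
x_raw = -2.9625 - 0.1*-10.925 = -1.87
y_raw = 1.9826 - 0.1*9.9652 = 0.9861
Step 3: Project onto [0, 4].
x_proj = clip(-1.87) = 0.0
y_proj = clip(0.9861) = 0.9861
Step 4: Evaluate f.
f(0.0, 0.9861) = 6.8888


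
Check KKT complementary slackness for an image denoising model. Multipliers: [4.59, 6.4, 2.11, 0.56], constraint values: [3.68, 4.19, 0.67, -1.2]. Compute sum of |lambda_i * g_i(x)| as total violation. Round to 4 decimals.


KKT complementary slackness check:
lambda_1 * g_1 = 4.59 * 3.68 = 16.8912
lambda_2 * g_2 = 6.4 * 4.19 = 26.816
lambda_3 * g_3 = 2.11 * 0.67 = 1.4137
lambda_4 * g_4 = 0.56 * -1.2 = -0.672
Total violation = 16.8912 + 26.816 + 1.4137 + 0.672 = 45.7929


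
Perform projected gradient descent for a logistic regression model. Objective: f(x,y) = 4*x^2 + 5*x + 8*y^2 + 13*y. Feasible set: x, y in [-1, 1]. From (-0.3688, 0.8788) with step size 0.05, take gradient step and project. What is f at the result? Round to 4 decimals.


Step 1: Compute gradient at (-0.3688, 0.8788).
grad_x = 2*4*-0.3688 + 5 = 2.0496
grad_y = 2*8*0.8788 + 13 = 27.0608
Step 2: Gradient step.
x_raw = -0.3688 - 0.05*2.0496 = -0.4713
y_raw = 0.8788 - 0.05*27.0608 = -0.4742
Step 3: Project onto [-1, 1].
x_proj = clip(-0.4713) = -0.4713
y_proj = clip(-0.4742) = -0.4742
Step 4: Evaluate f.
f(-0.4713, -0.4742) = -5.8339


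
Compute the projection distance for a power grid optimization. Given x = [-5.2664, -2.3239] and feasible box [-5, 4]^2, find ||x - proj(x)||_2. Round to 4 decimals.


Project each component onto [-5, 4].
clip(-5.2664) = -5.0, clip(-2.3239) = -2.3239
Projection = [-5.0, -2.3239]
Squared diffs: [0.071, 0.0]
Distance = sqrt(0.071) = 0.2664


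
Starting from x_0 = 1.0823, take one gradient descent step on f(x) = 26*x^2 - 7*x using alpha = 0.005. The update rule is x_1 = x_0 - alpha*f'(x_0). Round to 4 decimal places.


We compute the gradient at x_0 and apply the update.
f'(x) = 52*x - 7
f'(1.0823) = 52*1.0823 - 7 = 49.2796
x_1 = 1.0823 - 0.005*49.2796 = 0.8359


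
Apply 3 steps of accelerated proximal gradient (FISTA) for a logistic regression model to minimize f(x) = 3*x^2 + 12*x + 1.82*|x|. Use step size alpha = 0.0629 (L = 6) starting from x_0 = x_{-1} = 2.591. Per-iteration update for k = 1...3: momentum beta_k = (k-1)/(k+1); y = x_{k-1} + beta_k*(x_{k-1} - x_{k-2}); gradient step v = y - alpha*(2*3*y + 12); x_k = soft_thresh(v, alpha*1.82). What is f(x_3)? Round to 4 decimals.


FISTA on f(x) = 3*x^2 + 12*x + 1.82*|x|
L = 6, alpha = 0.0629
Iteration 1: beta = 0.0, y = 2.591 + 0.0*(2.591 - 2.591) = 2.591
  grad(y) = 27.546, v = y - alpha*grad = 0.8584
  prox(v) = soft_thresh(0.8584, 0.1145) = 0.7439
Iteration 2: beta = 0.3333, y = 0.7439 + 0.3333*(0.7439 - 2.591) = 0.1282
  grad(y) = 12.769, v = y - alpha*grad = -0.675
  prox(v) = soft_thresh(-0.675, 0.1145) = -0.5605
Iteration 3: beta = 0.5, y = -0.5605 + 0.5*(-0.5605 - 0.7439) = -1.2127
  grad(y) = 4.7237, v = y - alpha*grad = -1.5098
  prox(v) = soft_thresh(-1.5098, 0.1145) = -1.3954
f(x_3) = 3*(-1.3954)^2 + 12*(-1.3954) + 1.82*|-1.3954| = -8.3637


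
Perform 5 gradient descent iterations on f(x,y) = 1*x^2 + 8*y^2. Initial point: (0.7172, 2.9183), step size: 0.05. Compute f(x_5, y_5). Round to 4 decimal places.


Gradient descent on f(x,y) = 1*x^2 + 8*y^2.
Starting point: (0.7172, 2.9183), alpha = 0.05
Step 1: grad_x = 2*1*0.7172 = 1.4344, grad_y = 2*8*2.9183 = 46.6928
  x_1 = 0.7172 - 0.05*1.4344 = 0.6455
  y_1 = 2.9183 - 0.05*46.6928 = 0.5837
Step 2: grad_x = 2*1*0.6455 = 1.291, grad_y = 2*8*0.5837 = 9.3386
  x_2 = 0.6455 - 0.05*1.291 = 0.5809
  y_2 = 0.5837 - 0.05*9.3386 = 0.1167
Step 3: grad_x = 2*1*0.5809 = 1.1619, grad_y = 2*8*0.1167 = 1.8677
  x_3 = 0.5809 - 0.05*1.1619 = 0.5228
  y_3 = 0.1167 - 0.05*1.8677 = 0.0233
Step 4: grad_x = 2*1*0.5228 = 1.0457, grad_y = 2*8*0.0233 = 0.3735
  x_4 = 0.5228 - 0.05*1.0457 = 0.4706
  y_4 = 0.0233 - 0.05*0.3735 = 0.0047
Step 5: grad_x = 2*1*0.4706 = 0.9411, grad_y = 2*8*0.0047 = 0.0747
  x_5 = 0.4706 - 0.05*0.9411 = 0.4235
  y_5 = 0.0047 - 0.05*0.0747 = 0.0009
f(0.4235, 0.0009) = 1*0.4235^2 + 8*0.0009^2 = 0.1794
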